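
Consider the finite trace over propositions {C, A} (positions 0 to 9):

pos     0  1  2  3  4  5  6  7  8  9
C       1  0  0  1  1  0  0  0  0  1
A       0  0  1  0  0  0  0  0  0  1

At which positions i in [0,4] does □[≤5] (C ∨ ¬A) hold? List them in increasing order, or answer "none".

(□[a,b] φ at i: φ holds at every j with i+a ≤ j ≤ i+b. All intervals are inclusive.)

3, 4

Evaluate at each i in [0,4]:
  i=0: ✗ (fails at j=2)
  i=1: ✗ (fails at j=2)
  i=2: ✗ (fails at j=2)
  i=3: ✓ (all of [3,8])
  i=4: ✓ (all of [4,9])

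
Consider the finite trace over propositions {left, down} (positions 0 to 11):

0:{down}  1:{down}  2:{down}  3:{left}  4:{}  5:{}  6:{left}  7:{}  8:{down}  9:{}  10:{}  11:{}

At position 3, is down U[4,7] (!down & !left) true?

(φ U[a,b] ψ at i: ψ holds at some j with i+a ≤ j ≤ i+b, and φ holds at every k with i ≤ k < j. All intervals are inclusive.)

Need some j in [7,10] with (!down & !left), and down at every k in [3,j-1].
  j=7: (!down & !left) holds, but down fails at k=3 → not this j.
  j=8: (!down & !left) false.
  j=9: (!down & !left) holds, but down fails at k=3 → not this j.
  j=10: (!down & !left) holds, but down fails at k=3 → not this j.
No j in the window works → until fails.

False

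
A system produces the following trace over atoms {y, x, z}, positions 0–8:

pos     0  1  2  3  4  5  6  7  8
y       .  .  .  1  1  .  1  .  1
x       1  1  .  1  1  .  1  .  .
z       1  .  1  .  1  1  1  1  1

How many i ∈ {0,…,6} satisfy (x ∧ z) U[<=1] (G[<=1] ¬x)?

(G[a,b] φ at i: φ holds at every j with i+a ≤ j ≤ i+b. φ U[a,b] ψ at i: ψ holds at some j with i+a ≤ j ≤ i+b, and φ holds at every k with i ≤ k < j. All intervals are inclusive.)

1

Evaluate at each i in [0,6]:
  i=0: ✗ (no rhs in [0,1])
  i=1: ✗ (no rhs in [1,2])
  i=2: ✗ (no rhs in [2,3])
  i=3: ✗ (no rhs in [3,4])
  i=4: ✗ (no rhs in [4,5])
  i=5: ✗ (no rhs in [5,6])
  i=6: ✓ (rhs at j=7; lhs holds on [6,6])
Positions where it holds: {6} → 1.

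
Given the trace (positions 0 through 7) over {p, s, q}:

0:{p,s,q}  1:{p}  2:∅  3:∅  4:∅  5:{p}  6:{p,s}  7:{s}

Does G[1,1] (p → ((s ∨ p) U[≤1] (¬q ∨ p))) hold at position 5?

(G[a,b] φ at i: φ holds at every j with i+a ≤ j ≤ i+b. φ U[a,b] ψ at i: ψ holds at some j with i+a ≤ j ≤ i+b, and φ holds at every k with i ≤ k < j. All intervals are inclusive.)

Holds

Check (p → ((s ∨ p) U[≤1] (¬q ∨ p))) at every j in [6,6]:
  j=6: antecedent true; consequent holds → ✓
All positions satisfy it → formula holds.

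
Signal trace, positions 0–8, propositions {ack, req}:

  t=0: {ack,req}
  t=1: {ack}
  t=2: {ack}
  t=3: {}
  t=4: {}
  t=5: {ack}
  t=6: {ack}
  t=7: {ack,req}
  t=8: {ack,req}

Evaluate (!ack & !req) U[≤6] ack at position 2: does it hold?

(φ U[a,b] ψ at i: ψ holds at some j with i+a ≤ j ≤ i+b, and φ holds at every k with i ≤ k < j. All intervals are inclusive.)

True

Need some j in [2,8] with ack, and (!ack & !req) at every k in [2,j-1].
  j=2: ack holds; no prefix to check → satisfied.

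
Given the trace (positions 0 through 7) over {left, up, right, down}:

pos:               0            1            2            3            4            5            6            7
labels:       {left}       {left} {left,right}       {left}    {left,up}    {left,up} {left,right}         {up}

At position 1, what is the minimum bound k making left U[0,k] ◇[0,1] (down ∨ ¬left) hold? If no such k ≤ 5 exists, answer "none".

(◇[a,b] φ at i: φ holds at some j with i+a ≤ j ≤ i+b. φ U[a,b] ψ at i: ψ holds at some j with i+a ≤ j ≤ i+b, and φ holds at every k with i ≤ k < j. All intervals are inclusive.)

Need earliest j ≥ 1 with ◇[0,1] (down ∨ ¬left), and left at every k in [1,j-1].
  j=1: rhs fails.
  j=2: rhs fails.
  j=3: rhs fails.
  j=4: rhs fails.
  j=5: rhs fails.
  j=6: rhs holds; lhs holds on [1,5]. k = 5.

5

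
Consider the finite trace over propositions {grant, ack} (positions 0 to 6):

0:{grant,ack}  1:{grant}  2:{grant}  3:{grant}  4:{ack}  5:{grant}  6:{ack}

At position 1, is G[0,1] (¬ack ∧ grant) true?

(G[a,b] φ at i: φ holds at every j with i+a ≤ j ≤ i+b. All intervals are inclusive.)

Holds

Check (¬ack ∧ grant) at every j in [1,2]:
  j=1: true
  j=2: true
All positions satisfy it → formula holds.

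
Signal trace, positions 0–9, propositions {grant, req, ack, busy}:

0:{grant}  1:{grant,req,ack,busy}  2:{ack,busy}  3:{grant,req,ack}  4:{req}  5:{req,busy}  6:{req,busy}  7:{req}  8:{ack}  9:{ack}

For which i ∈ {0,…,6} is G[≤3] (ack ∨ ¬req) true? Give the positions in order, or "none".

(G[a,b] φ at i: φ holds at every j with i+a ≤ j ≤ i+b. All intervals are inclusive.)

0

Evaluate at each i in [0,6]:
  i=0: ✓ (all of [0,3])
  i=1: ✗ (fails at j=4)
  i=2: ✗ (fails at j=4)
  i=3: ✗ (fails at j=4)
  i=4: ✗ (fails at j=4)
  i=5: ✗ (fails at j=5)
  i=6: ✗ (fails at j=6)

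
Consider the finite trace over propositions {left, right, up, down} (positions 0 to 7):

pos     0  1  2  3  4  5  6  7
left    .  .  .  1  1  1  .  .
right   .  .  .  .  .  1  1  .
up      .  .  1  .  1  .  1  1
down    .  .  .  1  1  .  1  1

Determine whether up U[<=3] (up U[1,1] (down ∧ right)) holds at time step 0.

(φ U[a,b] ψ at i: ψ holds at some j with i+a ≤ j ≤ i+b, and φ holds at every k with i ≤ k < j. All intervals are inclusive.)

Need some j in [0,3] with (up U[1,1] (down ∧ right)), and up at every k in [0,j-1].
  j=0: (up U[1,1] (down ∧ right)) — fails.
  j=1: (up U[1,1] (down ∧ right)) — fails.
  j=2: (up U[1,1] (down ∧ right)) — fails.
  j=3: (up U[1,1] (down ∧ right)) — fails.
No j in the window works → until fails.

No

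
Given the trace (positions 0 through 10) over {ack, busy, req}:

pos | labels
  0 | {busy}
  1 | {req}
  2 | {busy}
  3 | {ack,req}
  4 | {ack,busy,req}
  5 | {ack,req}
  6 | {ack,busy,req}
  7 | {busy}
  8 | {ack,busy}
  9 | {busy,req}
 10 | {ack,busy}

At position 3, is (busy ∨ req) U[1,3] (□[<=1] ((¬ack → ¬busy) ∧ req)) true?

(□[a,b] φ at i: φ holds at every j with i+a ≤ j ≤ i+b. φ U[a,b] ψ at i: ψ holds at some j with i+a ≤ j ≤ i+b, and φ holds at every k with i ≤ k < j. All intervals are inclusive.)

Yes

Need some j in [4,6] with □[<=1] ((¬ack → ¬busy) ∧ req), and (busy ∨ req) at every k in [3,j-1].
  j=4: □[<=1] ((¬ack → ¬busy) ∧ req) holds; (busy ∨ req) holds at every k in [3,3] → satisfied.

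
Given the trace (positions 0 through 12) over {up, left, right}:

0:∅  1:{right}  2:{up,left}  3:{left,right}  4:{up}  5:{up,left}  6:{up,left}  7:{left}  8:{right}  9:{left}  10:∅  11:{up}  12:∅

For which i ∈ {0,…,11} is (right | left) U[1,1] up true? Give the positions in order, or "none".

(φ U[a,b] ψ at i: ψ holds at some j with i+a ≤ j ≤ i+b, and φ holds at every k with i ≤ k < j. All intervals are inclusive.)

1, 3, 5

Evaluate at each i in [0,11]:
  i=0: ✗ (no rhs in [1,1])
  i=1: ✓ (rhs at j=2; lhs holds on [1,1])
  i=2: ✗ (no rhs in [3,3])
  i=3: ✓ (rhs at j=4; lhs holds on [3,3])
  i=4: ✗ (lhs fails at k=4 before rhs at j=5)
  i=5: ✓ (rhs at j=6; lhs holds on [5,5])
  i=6: ✗ (no rhs in [7,7])
  i=7: ✗ (no rhs in [8,8])
  i=8: ✗ (no rhs in [9,9])
  i=9: ✗ (no rhs in [10,10])
  i=10: ✗ (lhs fails at k=10 before rhs at j=11)
  i=11: ✗ (no rhs in [12,12])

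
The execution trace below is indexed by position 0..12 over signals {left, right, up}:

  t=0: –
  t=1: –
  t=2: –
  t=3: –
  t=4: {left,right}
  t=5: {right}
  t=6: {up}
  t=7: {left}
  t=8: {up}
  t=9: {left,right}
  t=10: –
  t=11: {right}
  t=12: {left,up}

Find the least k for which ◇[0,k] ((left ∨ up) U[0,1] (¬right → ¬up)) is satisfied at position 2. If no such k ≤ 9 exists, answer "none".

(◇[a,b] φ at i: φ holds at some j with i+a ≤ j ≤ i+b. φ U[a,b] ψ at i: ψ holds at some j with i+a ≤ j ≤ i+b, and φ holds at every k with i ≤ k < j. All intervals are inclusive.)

0

Scan j = 2,3,… for ((left ∨ up) U[0,1] (¬right → ¬up)):
  j=2: holds
First hit at j=2, so smallest k = 2-2 = 0.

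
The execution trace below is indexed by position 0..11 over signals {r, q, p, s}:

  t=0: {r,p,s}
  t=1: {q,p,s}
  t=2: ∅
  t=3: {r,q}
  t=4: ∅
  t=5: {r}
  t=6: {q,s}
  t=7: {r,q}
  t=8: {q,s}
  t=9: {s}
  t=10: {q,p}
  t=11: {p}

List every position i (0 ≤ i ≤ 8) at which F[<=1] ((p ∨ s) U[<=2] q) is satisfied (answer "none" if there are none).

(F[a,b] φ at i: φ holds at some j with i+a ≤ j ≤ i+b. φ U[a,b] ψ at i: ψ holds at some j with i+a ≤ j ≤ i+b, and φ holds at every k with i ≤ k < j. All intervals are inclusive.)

0, 1, 2, 3, 5, 6, 7, 8

Evaluate at each i in [0,8]:
  i=0: ✓ (witness j=0)
  i=1: ✓ (witness j=1)
  i=2: ✓ (witness j=3)
  i=3: ✓ (witness j=3)
  i=4: ✗ (none in [4,5])
  i=5: ✓ (witness j=6)
  i=6: ✓ (witness j=6)
  i=7: ✓ (witness j=7)
  i=8: ✓ (witness j=8)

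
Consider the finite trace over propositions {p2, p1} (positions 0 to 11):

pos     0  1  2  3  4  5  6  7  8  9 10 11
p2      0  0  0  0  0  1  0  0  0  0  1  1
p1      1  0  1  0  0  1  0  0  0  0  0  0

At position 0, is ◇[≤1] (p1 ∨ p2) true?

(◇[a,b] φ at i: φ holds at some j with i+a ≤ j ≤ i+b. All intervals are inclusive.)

Check (p1 ∨ p2) at each j in [0,1]:
  j=0: true
  j=1: false
Found at j=0 → formula holds.

True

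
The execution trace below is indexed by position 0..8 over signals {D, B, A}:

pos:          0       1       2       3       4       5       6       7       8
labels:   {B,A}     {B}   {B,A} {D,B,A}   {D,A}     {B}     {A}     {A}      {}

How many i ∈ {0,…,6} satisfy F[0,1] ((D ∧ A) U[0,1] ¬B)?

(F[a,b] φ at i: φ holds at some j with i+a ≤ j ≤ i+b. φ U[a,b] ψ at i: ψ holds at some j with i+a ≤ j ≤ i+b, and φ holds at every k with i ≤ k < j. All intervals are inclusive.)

5

Evaluate at each i in [0,6]:
  i=0: ✗ (none in [0,1])
  i=1: ✗ (none in [1,2])
  i=2: ✓ (witness j=3)
  i=3: ✓ (witness j=3)
  i=4: ✓ (witness j=4)
  i=5: ✓ (witness j=6)
  i=6: ✓ (witness j=6)
Positions where it holds: {2, 3, 4, 5, 6} → 5.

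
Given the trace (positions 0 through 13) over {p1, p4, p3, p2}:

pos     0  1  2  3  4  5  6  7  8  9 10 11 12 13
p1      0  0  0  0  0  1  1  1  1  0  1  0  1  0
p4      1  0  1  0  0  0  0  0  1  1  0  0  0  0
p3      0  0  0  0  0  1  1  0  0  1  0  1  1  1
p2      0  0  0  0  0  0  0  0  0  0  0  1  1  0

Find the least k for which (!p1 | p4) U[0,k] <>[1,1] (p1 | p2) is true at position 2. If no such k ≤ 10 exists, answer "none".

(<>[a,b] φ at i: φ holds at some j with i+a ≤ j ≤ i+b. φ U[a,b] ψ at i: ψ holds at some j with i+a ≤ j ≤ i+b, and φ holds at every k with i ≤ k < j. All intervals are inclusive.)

2

Need earliest j ≥ 2 with <>[1,1] (p1 | p2), and (!p1 | p4) at every k in [2,j-1].
  j=2: rhs fails.
  j=3: rhs fails.
  j=4: rhs holds; lhs holds on [2,3]. k = 2.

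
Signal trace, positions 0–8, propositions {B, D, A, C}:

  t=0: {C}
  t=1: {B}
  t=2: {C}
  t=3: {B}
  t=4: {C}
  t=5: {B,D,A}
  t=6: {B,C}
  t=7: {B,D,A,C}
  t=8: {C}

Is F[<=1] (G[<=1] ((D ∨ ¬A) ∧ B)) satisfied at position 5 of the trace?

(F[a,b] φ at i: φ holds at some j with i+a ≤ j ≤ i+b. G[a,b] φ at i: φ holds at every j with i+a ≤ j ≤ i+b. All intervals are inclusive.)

Holds

Check G[<=1] ((D ∨ ¬A) ∧ B) at each j in [5,6]:
  j=5: holds on [5,6]
  j=6: holds on [6,7]
Found at j=5 → formula holds.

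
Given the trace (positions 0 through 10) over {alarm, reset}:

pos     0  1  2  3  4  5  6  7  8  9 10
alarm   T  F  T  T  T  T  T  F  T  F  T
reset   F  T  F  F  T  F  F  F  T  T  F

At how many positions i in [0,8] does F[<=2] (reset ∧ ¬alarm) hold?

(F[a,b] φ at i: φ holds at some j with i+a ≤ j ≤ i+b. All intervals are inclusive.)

4

Evaluate at each i in [0,8]:
  i=0: ✓ (witness j=1)
  i=1: ✓ (witness j=1)
  i=2: ✗ (none in [2,4])
  i=3: ✗ (none in [3,5])
  i=4: ✗ (none in [4,6])
  i=5: ✗ (none in [5,7])
  i=6: ✗ (none in [6,8])
  i=7: ✓ (witness j=9)
  i=8: ✓ (witness j=9)
Positions where it holds: {0, 1, 7, 8} → 4.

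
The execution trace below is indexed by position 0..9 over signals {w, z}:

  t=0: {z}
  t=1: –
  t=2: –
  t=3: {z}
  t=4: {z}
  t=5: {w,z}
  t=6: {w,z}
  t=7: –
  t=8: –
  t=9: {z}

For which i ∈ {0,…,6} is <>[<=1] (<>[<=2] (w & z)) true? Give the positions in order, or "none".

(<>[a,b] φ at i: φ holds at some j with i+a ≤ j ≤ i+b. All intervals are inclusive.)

Evaluate at each i in [0,6]:
  i=0: ✗ (none in [0,1])
  i=1: ✗ (none in [1,2])
  i=2: ✓ (witness j=3)
  i=3: ✓ (witness j=3)
  i=4: ✓ (witness j=4)
  i=5: ✓ (witness j=5)
  i=6: ✓ (witness j=6)

2, 3, 4, 5, 6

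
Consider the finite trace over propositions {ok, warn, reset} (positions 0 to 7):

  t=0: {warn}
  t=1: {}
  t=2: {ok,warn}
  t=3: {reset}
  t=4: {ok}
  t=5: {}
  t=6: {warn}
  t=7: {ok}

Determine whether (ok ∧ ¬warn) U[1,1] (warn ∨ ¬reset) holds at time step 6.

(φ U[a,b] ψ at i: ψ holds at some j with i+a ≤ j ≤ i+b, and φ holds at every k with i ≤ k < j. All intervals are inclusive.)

No

Need some j in [7,7] with (warn ∨ ¬reset), and (ok ∧ ¬warn) at every k in [6,j-1].
  j=7: (warn ∨ ¬reset) holds, but (ok ∧ ¬warn) fails at k=6 → not this j.
No j in the window works → until fails.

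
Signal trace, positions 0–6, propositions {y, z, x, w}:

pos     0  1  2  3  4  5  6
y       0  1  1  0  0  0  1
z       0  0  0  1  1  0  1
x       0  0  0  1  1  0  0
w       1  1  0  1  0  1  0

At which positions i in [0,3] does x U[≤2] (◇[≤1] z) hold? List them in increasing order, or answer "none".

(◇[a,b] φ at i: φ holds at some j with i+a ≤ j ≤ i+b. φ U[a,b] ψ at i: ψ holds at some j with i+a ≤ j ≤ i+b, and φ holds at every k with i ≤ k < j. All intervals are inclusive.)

Evaluate at each i in [0,3]:
  i=0: ✗ (lhs fails at k=0 before rhs at j=2)
  i=1: ✗ (lhs fails at k=1 before rhs at j=2)
  i=2: ✓ (rhs at j=2)
  i=3: ✓ (rhs at j=3)

2, 3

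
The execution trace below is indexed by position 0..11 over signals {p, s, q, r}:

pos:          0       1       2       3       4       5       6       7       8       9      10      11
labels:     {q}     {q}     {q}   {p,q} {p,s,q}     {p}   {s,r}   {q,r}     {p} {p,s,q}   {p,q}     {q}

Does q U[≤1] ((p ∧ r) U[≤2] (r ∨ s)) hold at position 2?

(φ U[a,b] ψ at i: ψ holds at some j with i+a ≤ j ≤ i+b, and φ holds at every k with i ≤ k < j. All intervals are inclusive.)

Need some j in [2,3] with ((p ∧ r) U[≤2] (r ∨ s)), and q at every k in [2,j-1].
  j=2: ((p ∧ r) U[≤2] (r ∨ s)) — fails.
  j=3: ((p ∧ r) U[≤2] (r ∨ s)) — fails.
No j in the window works → until fails.

No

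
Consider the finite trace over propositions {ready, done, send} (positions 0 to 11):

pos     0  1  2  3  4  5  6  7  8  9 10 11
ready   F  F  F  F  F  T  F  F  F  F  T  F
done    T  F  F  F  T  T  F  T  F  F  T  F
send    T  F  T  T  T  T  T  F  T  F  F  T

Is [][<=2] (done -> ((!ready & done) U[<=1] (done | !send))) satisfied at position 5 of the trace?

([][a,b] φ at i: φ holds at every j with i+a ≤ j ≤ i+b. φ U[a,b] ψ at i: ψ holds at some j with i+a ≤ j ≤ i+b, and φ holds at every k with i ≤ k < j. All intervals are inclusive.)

Check (done -> ((!ready & done) U[<=1] (done | !send))) at every j in [5,7]:
  j=5: antecedent true; consequent holds → ✓
  j=6: antecedent false → ✓
  j=7: antecedent true; consequent holds → ✓
All positions satisfy it → formula holds.

Yes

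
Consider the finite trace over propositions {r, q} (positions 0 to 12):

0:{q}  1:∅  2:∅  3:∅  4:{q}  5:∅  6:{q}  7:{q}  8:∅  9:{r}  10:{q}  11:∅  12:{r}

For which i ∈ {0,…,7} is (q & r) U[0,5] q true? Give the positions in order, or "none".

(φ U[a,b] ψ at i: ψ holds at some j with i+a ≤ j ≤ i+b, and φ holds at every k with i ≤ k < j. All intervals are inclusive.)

Evaluate at each i in [0,7]:
  i=0: ✓ (rhs at j=0)
  i=1: ✗ (lhs fails at k=1 before rhs at j=4)
  i=2: ✗ (lhs fails at k=2 before rhs at j=4)
  i=3: ✗ (lhs fails at k=3 before rhs at j=4)
  i=4: ✓ (rhs at j=4)
  i=5: ✗ (lhs fails at k=5 before rhs at j=6)
  i=6: ✓ (rhs at j=6)
  i=7: ✓ (rhs at j=7)

0, 4, 6, 7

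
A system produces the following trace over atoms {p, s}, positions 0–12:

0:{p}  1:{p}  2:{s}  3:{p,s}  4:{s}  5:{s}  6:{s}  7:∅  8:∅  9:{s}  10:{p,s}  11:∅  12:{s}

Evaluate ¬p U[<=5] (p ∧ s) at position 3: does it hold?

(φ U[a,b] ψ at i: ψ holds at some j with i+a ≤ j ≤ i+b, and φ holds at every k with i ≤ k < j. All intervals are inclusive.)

Holds

Need some j in [3,8] with (p ∧ s), and ¬p at every k in [3,j-1].
  j=3: (p ∧ s) holds; no prefix to check → satisfied.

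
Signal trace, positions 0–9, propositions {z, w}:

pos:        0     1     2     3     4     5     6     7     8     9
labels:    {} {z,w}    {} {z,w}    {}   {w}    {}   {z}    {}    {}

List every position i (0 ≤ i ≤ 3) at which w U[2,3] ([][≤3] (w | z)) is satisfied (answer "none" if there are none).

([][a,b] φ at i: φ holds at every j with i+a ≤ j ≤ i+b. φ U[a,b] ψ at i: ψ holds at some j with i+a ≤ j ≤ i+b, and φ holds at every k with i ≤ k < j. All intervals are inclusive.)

Evaluate at each i in [0,3]:
  i=0: ✗ (no rhs in [2,3])
  i=1: ✗ (no rhs in [3,4])
  i=2: ✗ (no rhs in [4,5])
  i=3: ✗ (no rhs in [5,6])

none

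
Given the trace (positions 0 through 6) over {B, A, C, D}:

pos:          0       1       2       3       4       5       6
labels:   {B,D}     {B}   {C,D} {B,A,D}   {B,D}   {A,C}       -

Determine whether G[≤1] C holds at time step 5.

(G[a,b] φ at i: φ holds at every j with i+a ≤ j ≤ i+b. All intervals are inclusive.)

No

Check C at every j in [5,6]:
  j=5: true
  j=6: false
Fails at j=6 → formula fails.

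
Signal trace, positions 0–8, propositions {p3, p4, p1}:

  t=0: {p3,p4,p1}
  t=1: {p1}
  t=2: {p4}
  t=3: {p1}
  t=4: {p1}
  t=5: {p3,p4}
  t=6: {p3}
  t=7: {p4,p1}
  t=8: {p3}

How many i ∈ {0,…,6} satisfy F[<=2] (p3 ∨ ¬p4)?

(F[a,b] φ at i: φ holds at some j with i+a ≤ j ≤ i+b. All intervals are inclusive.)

Evaluate at each i in [0,6]:
  i=0: ✓ (witness j=0)
  i=1: ✓ (witness j=1)
  i=2: ✓ (witness j=3)
  i=3: ✓ (witness j=3)
  i=4: ✓ (witness j=4)
  i=5: ✓ (witness j=5)
  i=6: ✓ (witness j=6)
Positions where it holds: {0, 1, 2, 3, 4, 5, 6} → 7.

7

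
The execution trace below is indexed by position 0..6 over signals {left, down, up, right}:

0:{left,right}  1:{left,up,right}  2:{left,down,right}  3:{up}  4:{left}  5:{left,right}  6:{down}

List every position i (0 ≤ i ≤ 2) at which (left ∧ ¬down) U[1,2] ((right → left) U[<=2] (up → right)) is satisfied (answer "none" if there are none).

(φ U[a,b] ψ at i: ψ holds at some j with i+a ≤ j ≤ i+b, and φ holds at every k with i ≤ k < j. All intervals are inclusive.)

Evaluate at each i in [0,2]:
  i=0: ✓ (rhs at j=1; lhs holds on [0,0])
  i=1: ✓ (rhs at j=2; lhs holds on [1,1])
  i=2: ✗ (lhs fails at k=2 before rhs at j=3)

0, 1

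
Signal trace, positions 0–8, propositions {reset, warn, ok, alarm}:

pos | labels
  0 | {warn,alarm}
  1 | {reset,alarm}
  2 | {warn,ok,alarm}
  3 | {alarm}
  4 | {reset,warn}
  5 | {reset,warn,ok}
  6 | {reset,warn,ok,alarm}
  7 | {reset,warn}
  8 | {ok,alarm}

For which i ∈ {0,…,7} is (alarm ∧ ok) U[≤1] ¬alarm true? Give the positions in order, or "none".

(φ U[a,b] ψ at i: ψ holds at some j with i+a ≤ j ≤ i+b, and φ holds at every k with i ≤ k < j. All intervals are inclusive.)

Evaluate at each i in [0,7]:
  i=0: ✗ (no rhs in [0,1])
  i=1: ✗ (no rhs in [1,2])
  i=2: ✗ (no rhs in [2,3])
  i=3: ✗ (lhs fails at k=3 before rhs at j=4)
  i=4: ✓ (rhs at j=4)
  i=5: ✓ (rhs at j=5)
  i=6: ✓ (rhs at j=7; lhs holds on [6,6])
  i=7: ✓ (rhs at j=7)

4, 5, 6, 7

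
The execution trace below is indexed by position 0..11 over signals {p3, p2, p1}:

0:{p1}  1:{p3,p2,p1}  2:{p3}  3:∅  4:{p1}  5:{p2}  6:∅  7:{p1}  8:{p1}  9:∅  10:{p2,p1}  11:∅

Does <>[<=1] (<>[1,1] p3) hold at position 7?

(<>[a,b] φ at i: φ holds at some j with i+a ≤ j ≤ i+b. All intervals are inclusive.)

Check <>[1,1] p3 at each j in [7,8]:
  j=7: fails (none in [8,8])
  j=8: fails (none in [9,9])
No position in the window satisfies it → formula fails.

No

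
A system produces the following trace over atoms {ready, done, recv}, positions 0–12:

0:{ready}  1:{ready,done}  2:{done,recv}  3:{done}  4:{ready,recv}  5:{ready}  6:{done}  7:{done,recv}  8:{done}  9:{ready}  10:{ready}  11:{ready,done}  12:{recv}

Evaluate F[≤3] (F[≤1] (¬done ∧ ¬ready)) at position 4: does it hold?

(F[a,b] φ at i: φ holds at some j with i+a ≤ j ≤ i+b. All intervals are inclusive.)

No

Check F[≤1] (¬done ∧ ¬ready) at each j in [4,7]:
  j=4: fails (none in [4,5])
  j=5: fails (none in [5,6])
  j=6: fails (none in [6,7])
  j=7: fails (none in [7,8])
No position in the window satisfies it → formula fails.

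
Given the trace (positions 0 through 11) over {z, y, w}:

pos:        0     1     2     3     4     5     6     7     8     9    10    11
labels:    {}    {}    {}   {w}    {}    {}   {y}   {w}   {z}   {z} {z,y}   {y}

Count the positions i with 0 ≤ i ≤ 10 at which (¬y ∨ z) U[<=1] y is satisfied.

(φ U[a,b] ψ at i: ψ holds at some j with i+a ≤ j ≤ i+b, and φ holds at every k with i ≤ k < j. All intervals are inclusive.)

4

Evaluate at each i in [0,10]:
  i=0: ✗ (no rhs in [0,1])
  i=1: ✗ (no rhs in [1,2])
  i=2: ✗ (no rhs in [2,3])
  i=3: ✗ (no rhs in [3,4])
  i=4: ✗ (no rhs in [4,5])
  i=5: ✓ (rhs at j=6; lhs holds on [5,5])
  i=6: ✓ (rhs at j=6)
  i=7: ✗ (no rhs in [7,8])
  i=8: ✗ (no rhs in [8,9])
  i=9: ✓ (rhs at j=10; lhs holds on [9,9])
  i=10: ✓ (rhs at j=10)
Positions where it holds: {5, 6, 9, 10} → 4.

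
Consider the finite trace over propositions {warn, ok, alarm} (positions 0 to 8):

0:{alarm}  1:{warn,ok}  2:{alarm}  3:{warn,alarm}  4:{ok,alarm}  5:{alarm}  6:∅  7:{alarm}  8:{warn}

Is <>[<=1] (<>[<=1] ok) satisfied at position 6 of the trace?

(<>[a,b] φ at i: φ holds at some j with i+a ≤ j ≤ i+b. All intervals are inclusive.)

Check <>[<=1] ok at each j in [6,7]:
  j=6: fails (none in [6,7])
  j=7: fails (none in [7,8])
No position in the window satisfies it → formula fails.

Does not hold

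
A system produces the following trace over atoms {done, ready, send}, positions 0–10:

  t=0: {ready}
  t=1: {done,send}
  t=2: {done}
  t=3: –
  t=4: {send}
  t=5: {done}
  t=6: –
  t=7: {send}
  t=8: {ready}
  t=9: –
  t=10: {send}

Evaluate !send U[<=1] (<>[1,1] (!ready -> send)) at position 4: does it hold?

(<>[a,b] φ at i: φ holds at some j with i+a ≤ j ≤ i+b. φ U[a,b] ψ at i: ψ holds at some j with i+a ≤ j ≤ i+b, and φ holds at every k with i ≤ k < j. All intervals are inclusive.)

Need some j in [4,5] with <>[1,1] (!ready -> send), and !send at every k in [4,j-1].
  j=4: <>[1,1] (!ready -> send) — fails (none in [5,5]).
  j=5: <>[1,1] (!ready -> send) — fails (none in [6,6]).
No j in the window works → until fails.

No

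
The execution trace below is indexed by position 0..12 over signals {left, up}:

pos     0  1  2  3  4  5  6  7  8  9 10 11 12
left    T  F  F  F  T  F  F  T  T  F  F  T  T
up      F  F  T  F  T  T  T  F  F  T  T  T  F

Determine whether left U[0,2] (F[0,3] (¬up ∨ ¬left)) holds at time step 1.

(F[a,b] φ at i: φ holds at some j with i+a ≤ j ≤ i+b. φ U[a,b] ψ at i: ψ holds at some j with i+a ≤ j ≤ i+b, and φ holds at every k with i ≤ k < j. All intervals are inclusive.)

Need some j in [1,3] with F[0,3] (¬up ∨ ¬left), and left at every k in [1,j-1].
  j=1: F[0,3] (¬up ∨ ¬left) holds; no prefix to check → satisfied.

Yes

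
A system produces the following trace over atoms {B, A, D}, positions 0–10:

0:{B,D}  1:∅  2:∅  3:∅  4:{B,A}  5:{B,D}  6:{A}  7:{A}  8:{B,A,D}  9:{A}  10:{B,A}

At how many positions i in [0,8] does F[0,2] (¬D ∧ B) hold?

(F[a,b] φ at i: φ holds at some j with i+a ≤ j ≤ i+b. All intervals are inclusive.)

Evaluate at each i in [0,8]:
  i=0: ✗ (none in [0,2])
  i=1: ✗ (none in [1,3])
  i=2: ✓ (witness j=4)
  i=3: ✓ (witness j=4)
  i=4: ✓ (witness j=4)
  i=5: ✗ (none in [5,7])
  i=6: ✗ (none in [6,8])
  i=7: ✗ (none in [7,9])
  i=8: ✓ (witness j=10)
Positions where it holds: {2, 3, 4, 8} → 4.

4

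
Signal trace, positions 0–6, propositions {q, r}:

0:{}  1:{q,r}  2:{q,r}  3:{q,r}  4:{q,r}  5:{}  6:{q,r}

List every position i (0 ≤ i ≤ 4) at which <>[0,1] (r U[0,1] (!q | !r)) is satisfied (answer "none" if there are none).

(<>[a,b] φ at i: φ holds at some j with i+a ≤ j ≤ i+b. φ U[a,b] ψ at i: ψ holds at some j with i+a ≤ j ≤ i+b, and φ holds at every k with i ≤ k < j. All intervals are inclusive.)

0, 3, 4

Evaluate at each i in [0,4]:
  i=0: ✓ (witness j=0)
  i=1: ✗ (none in [1,2])
  i=2: ✗ (none in [2,3])
  i=3: ✓ (witness j=4)
  i=4: ✓ (witness j=4)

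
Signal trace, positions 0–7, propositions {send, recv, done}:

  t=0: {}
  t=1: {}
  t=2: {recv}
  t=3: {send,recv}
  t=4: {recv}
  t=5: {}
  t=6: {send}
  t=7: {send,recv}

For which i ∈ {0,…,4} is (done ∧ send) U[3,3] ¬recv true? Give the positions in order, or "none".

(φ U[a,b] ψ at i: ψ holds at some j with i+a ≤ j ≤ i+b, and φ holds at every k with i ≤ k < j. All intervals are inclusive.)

Evaluate at each i in [0,4]:
  i=0: ✗ (no rhs in [3,3])
  i=1: ✗ (no rhs in [4,4])
  i=2: ✗ (lhs fails at k=2 before rhs at j=5)
  i=3: ✗ (lhs fails at k=3 before rhs at j=6)
  i=4: ✗ (no rhs in [7,7])

none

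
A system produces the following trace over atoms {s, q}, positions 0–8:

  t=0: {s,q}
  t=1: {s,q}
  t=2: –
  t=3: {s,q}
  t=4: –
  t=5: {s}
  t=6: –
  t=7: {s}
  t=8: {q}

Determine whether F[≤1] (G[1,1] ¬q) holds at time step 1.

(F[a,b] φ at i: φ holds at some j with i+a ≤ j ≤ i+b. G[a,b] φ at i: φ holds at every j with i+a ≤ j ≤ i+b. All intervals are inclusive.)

Yes

Check G[1,1] ¬q at each j in [1,2]:
  j=1: holds on [2,2]
  j=2: fails at 3
Found at j=1 → formula holds.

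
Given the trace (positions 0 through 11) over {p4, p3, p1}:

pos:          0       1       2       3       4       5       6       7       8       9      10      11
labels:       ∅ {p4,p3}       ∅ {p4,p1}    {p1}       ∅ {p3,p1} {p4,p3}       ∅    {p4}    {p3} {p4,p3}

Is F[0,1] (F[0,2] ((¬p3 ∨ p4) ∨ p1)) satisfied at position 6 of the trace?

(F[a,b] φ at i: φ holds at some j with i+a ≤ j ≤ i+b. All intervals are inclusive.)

True

Check F[0,2] ((¬p3 ∨ p4) ∨ p1) at each j in [6,7]:
  j=6: holds (witness at 6)
  j=7: holds (witness at 7)
Found at j=6 → formula holds.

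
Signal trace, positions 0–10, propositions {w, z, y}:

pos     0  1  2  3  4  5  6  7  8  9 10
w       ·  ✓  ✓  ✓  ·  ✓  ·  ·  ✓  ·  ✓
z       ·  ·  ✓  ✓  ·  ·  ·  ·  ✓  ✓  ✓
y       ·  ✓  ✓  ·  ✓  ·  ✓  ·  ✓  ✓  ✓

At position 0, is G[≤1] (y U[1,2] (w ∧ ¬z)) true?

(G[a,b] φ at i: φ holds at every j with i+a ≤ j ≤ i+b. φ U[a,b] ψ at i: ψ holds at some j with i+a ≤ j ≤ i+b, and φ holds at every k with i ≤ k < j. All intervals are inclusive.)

Check (y U[1,2] (w ∧ ¬z)) at every j in [0,1]:
  j=0: fails
  j=1: fails
Fails at j=0 → formula fails.

Does not hold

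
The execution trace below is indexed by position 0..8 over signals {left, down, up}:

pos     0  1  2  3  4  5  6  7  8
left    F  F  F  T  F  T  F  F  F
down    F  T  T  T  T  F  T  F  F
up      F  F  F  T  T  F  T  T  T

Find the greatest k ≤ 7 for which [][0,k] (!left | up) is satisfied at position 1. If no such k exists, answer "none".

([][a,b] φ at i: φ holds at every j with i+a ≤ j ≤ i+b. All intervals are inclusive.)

(!left | up) must hold from j=1 onward; find where it first fails.
  j=1: holds
  j=2: holds
  j=3: holds
  j=4: holds
  j=5: fails
Holds on [1,4], so largest k = 3.

3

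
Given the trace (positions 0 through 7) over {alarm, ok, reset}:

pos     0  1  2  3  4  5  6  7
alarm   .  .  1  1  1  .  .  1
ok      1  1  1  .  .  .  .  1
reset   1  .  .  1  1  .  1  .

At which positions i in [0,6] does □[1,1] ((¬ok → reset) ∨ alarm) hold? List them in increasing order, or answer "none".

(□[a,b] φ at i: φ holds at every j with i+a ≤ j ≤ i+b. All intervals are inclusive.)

Evaluate at each i in [0,6]:
  i=0: ✓ (all of [1,1])
  i=1: ✓ (all of [2,2])
  i=2: ✓ (all of [3,3])
  i=3: ✓ (all of [4,4])
  i=4: ✗ (fails at j=5)
  i=5: ✓ (all of [6,6])
  i=6: ✓ (all of [7,7])

0, 1, 2, 3, 5, 6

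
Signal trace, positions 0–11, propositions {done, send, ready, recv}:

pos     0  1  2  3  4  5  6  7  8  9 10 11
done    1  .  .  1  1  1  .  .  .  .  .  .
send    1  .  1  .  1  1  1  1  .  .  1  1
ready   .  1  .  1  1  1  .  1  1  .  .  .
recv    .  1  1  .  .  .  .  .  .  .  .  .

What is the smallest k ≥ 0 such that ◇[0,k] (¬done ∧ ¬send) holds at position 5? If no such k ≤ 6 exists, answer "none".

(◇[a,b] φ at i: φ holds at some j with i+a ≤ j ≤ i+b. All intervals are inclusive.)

3

Scan j = 5,6,… for (¬done ∧ ¬send):
  j=5: fails
  j=6: fails
  j=7: fails
  j=8: holds
First hit at j=8, so smallest k = 8-5 = 3.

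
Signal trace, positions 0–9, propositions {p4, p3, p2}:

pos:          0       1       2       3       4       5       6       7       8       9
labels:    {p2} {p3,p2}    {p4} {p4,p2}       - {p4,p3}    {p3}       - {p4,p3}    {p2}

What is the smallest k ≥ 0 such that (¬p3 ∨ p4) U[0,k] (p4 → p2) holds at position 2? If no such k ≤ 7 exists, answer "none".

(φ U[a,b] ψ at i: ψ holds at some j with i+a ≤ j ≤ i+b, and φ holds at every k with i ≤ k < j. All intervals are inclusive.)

1

Need earliest j ≥ 2 with (p4 → p2), and (¬p3 ∨ p4) at every k in [2,j-1].
  j=2: rhs fails.
  j=3: rhs holds; lhs holds on [2,2]. k = 1.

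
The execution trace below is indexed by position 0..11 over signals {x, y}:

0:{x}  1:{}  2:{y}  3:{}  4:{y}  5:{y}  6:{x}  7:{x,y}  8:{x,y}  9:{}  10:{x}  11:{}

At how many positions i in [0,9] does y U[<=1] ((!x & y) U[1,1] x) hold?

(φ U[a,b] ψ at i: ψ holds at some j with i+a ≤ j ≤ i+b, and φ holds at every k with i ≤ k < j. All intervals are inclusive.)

2

Evaluate at each i in [0,9]:
  i=0: ✗ (no rhs in [0,1])
  i=1: ✗ (no rhs in [1,2])
  i=2: ✗ (no rhs in [2,3])
  i=3: ✗ (no rhs in [3,4])
  i=4: ✓ (rhs at j=5; lhs holds on [4,4])
  i=5: ✓ (rhs at j=5)
  i=6: ✗ (no rhs in [6,7])
  i=7: ✗ (no rhs in [7,8])
  i=8: ✗ (no rhs in [8,9])
  i=9: ✗ (no rhs in [9,10])
Positions where it holds: {4, 5} → 2.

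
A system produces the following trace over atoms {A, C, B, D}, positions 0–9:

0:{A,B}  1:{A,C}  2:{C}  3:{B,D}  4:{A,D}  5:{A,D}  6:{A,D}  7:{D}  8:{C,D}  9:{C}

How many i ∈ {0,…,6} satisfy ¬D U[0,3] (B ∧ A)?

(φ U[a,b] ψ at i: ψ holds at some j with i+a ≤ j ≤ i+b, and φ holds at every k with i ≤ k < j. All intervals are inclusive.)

Evaluate at each i in [0,6]:
  i=0: ✓ (rhs at j=0)
  i=1: ✗ (no rhs in [1,4])
  i=2: ✗ (no rhs in [2,5])
  i=3: ✗ (no rhs in [3,6])
  i=4: ✗ (no rhs in [4,7])
  i=5: ✗ (no rhs in [5,8])
  i=6: ✗ (no rhs in [6,9])
Positions where it holds: {0} → 1.

1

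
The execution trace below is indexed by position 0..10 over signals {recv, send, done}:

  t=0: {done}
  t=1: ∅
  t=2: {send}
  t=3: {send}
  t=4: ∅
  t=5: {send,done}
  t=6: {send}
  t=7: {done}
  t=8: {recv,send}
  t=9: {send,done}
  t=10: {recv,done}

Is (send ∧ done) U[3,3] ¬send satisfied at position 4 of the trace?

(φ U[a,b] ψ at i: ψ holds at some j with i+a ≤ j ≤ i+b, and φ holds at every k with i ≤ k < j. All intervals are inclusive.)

No

Need some j in [7,7] with ¬send, and (send ∧ done) at every k in [4,j-1].
  j=7: ¬send holds, but (send ∧ done) fails at k=4 → not this j.
No j in the window works → until fails.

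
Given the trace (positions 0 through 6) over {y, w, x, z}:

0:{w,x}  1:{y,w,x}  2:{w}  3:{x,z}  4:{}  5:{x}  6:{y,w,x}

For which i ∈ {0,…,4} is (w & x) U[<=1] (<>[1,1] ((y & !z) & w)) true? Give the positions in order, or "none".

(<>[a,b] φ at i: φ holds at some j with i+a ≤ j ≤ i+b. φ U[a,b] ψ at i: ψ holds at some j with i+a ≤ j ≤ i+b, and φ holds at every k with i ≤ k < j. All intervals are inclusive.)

Evaluate at each i in [0,4]:
  i=0: ✓ (rhs at j=0)
  i=1: ✗ (no rhs in [1,2])
  i=2: ✗ (no rhs in [2,3])
  i=3: ✗ (no rhs in [3,4])
  i=4: ✗ (lhs fails at k=4 before rhs at j=5)

0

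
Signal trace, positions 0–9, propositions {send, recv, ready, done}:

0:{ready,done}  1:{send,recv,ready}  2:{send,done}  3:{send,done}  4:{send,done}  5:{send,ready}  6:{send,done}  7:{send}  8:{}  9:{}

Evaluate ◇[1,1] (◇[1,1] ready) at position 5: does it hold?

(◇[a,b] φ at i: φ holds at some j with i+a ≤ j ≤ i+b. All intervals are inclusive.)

Check ◇[1,1] ready at each j in [6,6]:
  j=6: fails (none in [7,7])
No position in the window satisfies it → formula fails.

Does not hold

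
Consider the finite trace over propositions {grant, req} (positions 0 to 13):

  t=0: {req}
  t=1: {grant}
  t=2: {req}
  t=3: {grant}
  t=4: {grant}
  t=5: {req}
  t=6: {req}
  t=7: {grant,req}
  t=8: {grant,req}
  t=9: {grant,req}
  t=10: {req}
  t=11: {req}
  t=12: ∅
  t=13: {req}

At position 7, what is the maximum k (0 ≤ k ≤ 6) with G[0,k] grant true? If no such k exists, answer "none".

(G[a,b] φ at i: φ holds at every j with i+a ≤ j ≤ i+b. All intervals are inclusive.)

grant must hold from j=7 onward; find where it first fails.
  j=7: holds
  j=8: holds
  j=9: holds
  j=10: fails
Holds on [7,9], so largest k = 2.

2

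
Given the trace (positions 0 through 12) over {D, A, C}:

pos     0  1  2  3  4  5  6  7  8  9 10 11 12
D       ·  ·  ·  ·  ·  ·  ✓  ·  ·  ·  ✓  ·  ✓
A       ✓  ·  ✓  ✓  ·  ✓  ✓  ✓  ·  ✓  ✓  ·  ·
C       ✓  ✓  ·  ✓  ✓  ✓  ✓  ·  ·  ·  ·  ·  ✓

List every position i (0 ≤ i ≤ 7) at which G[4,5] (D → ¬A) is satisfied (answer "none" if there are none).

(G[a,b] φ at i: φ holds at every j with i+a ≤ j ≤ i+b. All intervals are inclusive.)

Evaluate at each i in [0,7]:
  i=0: ✓ (all of [4,5])
  i=1: ✗ (fails at j=6)
  i=2: ✗ (fails at j=6)
  i=3: ✓ (all of [7,8])
  i=4: ✓ (all of [8,9])
  i=5: ✗ (fails at j=10)
  i=6: ✗ (fails at j=10)
  i=7: ✓ (all of [11,12])

0, 3, 4, 7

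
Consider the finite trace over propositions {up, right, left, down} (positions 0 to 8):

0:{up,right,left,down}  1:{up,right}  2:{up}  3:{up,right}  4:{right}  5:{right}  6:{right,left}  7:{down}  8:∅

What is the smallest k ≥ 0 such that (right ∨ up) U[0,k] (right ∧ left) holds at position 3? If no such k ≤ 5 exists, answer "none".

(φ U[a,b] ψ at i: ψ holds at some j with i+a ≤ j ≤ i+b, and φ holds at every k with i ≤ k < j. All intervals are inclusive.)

Need earliest j ≥ 3 with (right ∧ left), and (right ∨ up) at every k in [3,j-1].
  j=3: rhs fails.
  j=4: rhs fails.
  j=5: rhs fails.
  j=6: rhs holds; lhs holds on [3,5]. k = 3.

3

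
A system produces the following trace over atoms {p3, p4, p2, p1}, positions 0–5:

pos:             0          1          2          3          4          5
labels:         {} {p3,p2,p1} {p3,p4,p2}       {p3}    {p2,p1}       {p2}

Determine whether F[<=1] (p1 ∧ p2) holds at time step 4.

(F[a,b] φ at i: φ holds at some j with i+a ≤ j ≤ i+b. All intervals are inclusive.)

True

Check (p1 ∧ p2) at each j in [4,5]:
  j=4: true
  j=5: false
Found at j=4 → formula holds.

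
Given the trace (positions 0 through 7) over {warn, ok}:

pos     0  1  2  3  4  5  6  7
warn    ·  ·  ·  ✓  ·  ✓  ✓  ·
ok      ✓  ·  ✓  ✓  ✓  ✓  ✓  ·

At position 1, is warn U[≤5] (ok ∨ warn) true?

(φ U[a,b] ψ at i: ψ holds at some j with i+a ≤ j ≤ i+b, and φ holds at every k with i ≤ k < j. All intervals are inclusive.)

Need some j in [1,6] with (ok ∨ warn), and warn at every k in [1,j-1].
  j=1: (ok ∨ warn) false.
  j=2: (ok ∨ warn) holds, but warn fails at k=1 → not this j.
  j=3: (ok ∨ warn) holds, but warn fails at k=1 → not this j.
  j=4: (ok ∨ warn) holds, but warn fails at k=1 → not this j.
  j=5: (ok ∨ warn) holds, but warn fails at k=1 → not this j.
  j=6: (ok ∨ warn) holds, but warn fails at k=1 → not this j.
No j in the window works → until fails.

Does not hold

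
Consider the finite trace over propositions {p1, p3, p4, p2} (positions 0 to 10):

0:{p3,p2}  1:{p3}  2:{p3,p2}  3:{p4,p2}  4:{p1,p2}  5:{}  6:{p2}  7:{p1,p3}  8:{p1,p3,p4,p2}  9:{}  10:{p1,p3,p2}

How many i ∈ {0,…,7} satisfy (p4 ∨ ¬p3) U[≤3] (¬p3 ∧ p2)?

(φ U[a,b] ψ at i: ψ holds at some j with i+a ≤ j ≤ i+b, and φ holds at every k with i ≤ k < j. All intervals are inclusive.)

Evaluate at each i in [0,7]:
  i=0: ✗ (lhs fails at k=0 before rhs at j=3)
  i=1: ✗ (lhs fails at k=1 before rhs at j=3)
  i=2: ✗ (lhs fails at k=2 before rhs at j=3)
  i=3: ✓ (rhs at j=3)
  i=4: ✓ (rhs at j=4)
  i=5: ✓ (rhs at j=6; lhs holds on [5,5])
  i=6: ✓ (rhs at j=6)
  i=7: ✗ (no rhs in [7,10])
Positions where it holds: {3, 4, 5, 6} → 4.

4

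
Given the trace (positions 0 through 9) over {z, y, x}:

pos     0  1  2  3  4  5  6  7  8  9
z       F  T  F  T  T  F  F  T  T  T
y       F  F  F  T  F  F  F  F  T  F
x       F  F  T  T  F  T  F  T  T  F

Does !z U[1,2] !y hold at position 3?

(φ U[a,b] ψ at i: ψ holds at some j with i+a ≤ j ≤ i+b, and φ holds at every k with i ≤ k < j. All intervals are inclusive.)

Need some j in [4,5] with !y, and !z at every k in [3,j-1].
  j=4: !y holds, but !z fails at k=3 → not this j.
  j=5: !y holds, but !z fails at k=3 → not this j.
No j in the window works → until fails.

Does not hold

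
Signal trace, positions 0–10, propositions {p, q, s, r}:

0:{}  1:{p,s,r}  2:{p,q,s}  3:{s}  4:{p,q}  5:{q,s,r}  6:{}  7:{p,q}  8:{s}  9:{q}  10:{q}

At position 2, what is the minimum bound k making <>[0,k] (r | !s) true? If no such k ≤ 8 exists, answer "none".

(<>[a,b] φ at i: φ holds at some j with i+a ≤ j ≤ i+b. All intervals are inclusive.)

Scan j = 2,3,… for (r | !s):
  j=2: fails
  j=3: fails
  j=4: holds
First hit at j=4, so smallest k = 4-2 = 2.

2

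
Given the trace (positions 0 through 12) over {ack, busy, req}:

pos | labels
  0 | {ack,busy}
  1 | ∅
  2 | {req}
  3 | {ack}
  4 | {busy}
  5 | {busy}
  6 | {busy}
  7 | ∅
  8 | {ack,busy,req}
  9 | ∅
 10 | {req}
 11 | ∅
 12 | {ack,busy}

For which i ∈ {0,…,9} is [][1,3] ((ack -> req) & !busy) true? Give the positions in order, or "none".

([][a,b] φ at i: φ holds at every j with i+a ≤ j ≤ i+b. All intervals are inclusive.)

8

Evaluate at each i in [0,9]:
  i=0: ✗ (fails at j=3)
  i=1: ✗ (fails at j=3)
  i=2: ✗ (fails at j=3)
  i=3: ✗ (fails at j=4)
  i=4: ✗ (fails at j=5)
  i=5: ✗ (fails at j=6)
  i=6: ✗ (fails at j=8)
  i=7: ✗ (fails at j=8)
  i=8: ✓ (all of [9,11])
  i=9: ✗ (fails at j=12)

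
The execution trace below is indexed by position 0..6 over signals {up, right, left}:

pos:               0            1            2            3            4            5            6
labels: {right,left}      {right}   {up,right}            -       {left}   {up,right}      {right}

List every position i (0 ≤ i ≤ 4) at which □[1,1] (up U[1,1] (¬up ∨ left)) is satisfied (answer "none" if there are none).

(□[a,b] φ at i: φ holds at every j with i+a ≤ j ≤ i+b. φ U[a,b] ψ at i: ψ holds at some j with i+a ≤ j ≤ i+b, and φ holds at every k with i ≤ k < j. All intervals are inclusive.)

1, 4

Evaluate at each i in [0,4]:
  i=0: ✗ (fails at j=1)
  i=1: ✓ (all of [2,2])
  i=2: ✗ (fails at j=3)
  i=3: ✗ (fails at j=4)
  i=4: ✓ (all of [5,5])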